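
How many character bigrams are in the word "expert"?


Word: "expert" (length 6)
Number of 2-grams = length - 2 + 1 = 6 - 2 + 1
= 5


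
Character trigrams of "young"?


Word: "young" (length 5)
Number of trigrams = 5 - 3 + 1 = 3
  Position 0: "you"
  Position 1: "oun"
  Position 2: "ung"
Trigrams = "you", "oun", "ung"


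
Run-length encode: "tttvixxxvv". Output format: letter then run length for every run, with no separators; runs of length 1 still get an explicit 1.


String: "tttvixxxvv"
Scanning for consecutive runs:
  't' x 3
  'v' x 1
  'i' x 1
  'x' x 3
  'v' x 2
RLE = "t3v1i1x3v2"


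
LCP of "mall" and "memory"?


Word 1: "mall"
Word 2: "memory"
Comparing from start:
  Pos 0: 'm' == 'm'
  Pos 1: 'a' != 'e' (stop)
LCP = "m" (length 1)


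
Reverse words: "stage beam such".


Original: "stage beam such"
Words (1..n): stage | beam | such
Reversed (n..1): such | beam | stage
Result = "such beam stage"


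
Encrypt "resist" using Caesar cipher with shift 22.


Word: "resist"
Shift: 22
Each letter → (letter + shift) mod 26:
  'r' (17) + 22 = 13 → 'n'
  'e' (4) + 22 = 0 → 'a'
  's' (18) + 22 = 14 → 'o'
  'i' (8) + 22 = 4 → 'e'
  's' (18) + 22 = 14 → 'o'
  't' (19) + 22 = 15 → 'p'
Result = "naoeop"


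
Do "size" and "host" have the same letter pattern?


Pattern of "size": [0, 1, 2, 3]
Pattern of "host": [0, 1, 2, 3]
Patterns match
Same pattern = Yes


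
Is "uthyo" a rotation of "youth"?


Word: "youth", Candidate: "uthyo"
Method: check if candidate is substring of word+word
"youthyouth" contains "uthyo"? Yes
Is rotation = Yes


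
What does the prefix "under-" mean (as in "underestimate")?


Prefix: under-
Example: underestimate = under- + estimate
Meaning = insufficient


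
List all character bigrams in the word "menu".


Word: "menu" (length 4)
Number of bigrams = 4 - 2 + 1 = 3
  Position 0: "me"
  Position 1: "en"
  Position 2: "nu"
Bigrams = "me", "en", "nu"


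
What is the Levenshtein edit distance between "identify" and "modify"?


Word 1: "identify" (length 8)
Word 2: "modify" (length 6)
One optimal edit sequence (insert/delete/substitute each cost 1):
  1. delete 'i'  (+1)
  2. delete 'd'  (+1)
  3. substitute 'e' -> 'm'  (+1)
  4. substitute 'n' -> 'o'  (+1)
  5. substitute 't' -> 'd'  (+1)
  6. keep 'i'
  7. keep 'f'
  8. keep 'y'
Total edit operations: 5
Edit distance = 5


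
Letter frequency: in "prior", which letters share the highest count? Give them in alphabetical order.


Word: "prior"
Letter counts:
  'i': 1
  'o': 1
  'p': 1
  'r': 2
Maximum count = 2
Most frequent = 'r' (2 times each)


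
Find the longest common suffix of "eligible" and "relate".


Word 1: "eligible"
Word 2: "relate"
Comparing from end:
  Pos -1: 'e' == 'e'
  Pos -2: 'l' != 't' (stop)
LCS = "e" (length 1)


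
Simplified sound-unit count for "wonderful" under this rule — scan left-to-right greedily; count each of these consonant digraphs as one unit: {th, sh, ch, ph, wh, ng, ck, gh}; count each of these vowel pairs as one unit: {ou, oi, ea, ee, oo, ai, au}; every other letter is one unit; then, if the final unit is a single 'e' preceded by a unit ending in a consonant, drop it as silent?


Word: "wonderful" (9 letters)
Left-to-right scan:
  1. 'w' (letter)
  2. 'o' (letter)
  3. 'n' (letter)
  4. 'd' (letter)
  5. 'e' (letter)
  6. 'r' (letter)
  7. 'f' (letter)
  8. 'u' (letter)
  9. 'l' (letter)
Units from scan: 9
Sound units = 9 units


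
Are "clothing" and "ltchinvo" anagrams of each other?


Word 1: "clothing" → sorted: cghilnot
Word 2: "ltchinvo" → sorted: chilnotv
Same letters? cghilnot != chilnotv
Anagram = No


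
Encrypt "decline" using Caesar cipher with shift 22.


Word: "decline"
Shift: 22
Each letter → (letter + shift) mod 26:
  'd' (3) + 22 = 25 → 'z'
  'e' (4) + 22 = 0 → 'a'
  'c' (2) + 22 = 24 → 'y'
  'l' (11) + 22 = 7 → 'h'
  'i' (8) + 22 = 4 → 'e'
  'n' (13) + 22 = 9 → 'j'
  'e' (4) + 22 = 0 → 'a'
Result = "zayheja"


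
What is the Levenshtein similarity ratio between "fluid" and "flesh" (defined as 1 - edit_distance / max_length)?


Word 1: "fluid" (length 5)
Word 2: "flesh" (length 5)
One optimal edit sequence:
  1. keep 'f'
  2. keep 'l'
  3. substitute 'u' -> 'e'  (+1)
  4. substitute 'i' -> 's'  (+1)
  5. substitute 'd' -> 'h'  (+1)
Edit distance = 3
Max length = max(5, 5) = 5
Similarity = 1 - 3/5
= 0.4000


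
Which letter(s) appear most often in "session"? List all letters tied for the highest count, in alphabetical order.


Word: "session"
Letter counts:
  'e': 1
  'i': 1
  'n': 1
  'o': 1
  's': 3
Maximum count = 3
Most frequent = 's' (3 times each)


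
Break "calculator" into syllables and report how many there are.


Word: "calculator"
Syllable breakdown: cal-cu-la-tor
Counting: 4 parts
= 4 syllables


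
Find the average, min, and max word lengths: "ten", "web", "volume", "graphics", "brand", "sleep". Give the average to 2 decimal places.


Lengths: "ten"=3, "web"=3, "volume"=6, "graphics"=8, "brand"=5, "sleep"=5
Sum = 30, Count = 6
Average = 30/6 = 5.00
= avg=5.00, min=3, max=8


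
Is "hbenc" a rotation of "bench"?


Word: "bench", Candidate: "hbenc"
Method: check if candidate is substring of word+word
"benchbench" contains "hbenc"? Yes
Is rotation = Yes


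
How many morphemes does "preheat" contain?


Word: "preheat"
Morphemes: pre- + heat
Each morpheme carries meaning
= 2 morphemes


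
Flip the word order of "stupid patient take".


Original: "stupid patient take"
Words (1..n): stupid | patient | take
Reversed (n..1): take | patient | stupid
Result = "take patient stupid"


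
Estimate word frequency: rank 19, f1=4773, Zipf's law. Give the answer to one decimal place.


Zipf's law: f(r) = f(1) / r
f(1) = 4773
f(19) = 4773 / 19
= 251.2 occurrences


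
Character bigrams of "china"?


Word: "china" (length 5)
Number of bigrams = 5 - 2 + 1 = 4
  Position 0: "ch"
  Position 1: "hi"
  Position 2: "in"
  Position 3: "na"
Bigrams = "ch", "hi", "in", "na"


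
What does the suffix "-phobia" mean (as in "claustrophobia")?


Suffix: -phobia
Example: claustrophobia (claustro- + -phobia)
Meaning = fear of


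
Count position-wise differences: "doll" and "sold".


Comparing character by character (same length = 4):
  Pos 0: 'd' vs 's' !=
  Pos 1: 'o' vs 'o' =
  Pos 2: 'l' vs 'l' =
  Pos 3: 'l' vs 'd' !=
Hamming distance = 2


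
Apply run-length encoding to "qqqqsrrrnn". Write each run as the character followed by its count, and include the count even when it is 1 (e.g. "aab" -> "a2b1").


String: "qqqqsrrrnn"
Scanning for consecutive runs:
  'q' x 4
  's' x 1
  'r' x 3
  'n' x 2
RLE = "q4s1r3n2"


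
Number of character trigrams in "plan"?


Word: "plan" (length 4)
Number of 3-grams = length - 3 + 1 = 4 - 3 + 1
= 2


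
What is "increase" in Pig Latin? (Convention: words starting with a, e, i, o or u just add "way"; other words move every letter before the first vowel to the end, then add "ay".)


Word: "increase"
Starts with vowel → add 'way'
Pig Latin = "increaseway"


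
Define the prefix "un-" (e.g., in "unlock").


Prefix: un-
Example: unlock = un- + lock
Meaning = not / reverse


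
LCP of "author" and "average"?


Word 1: "author"
Word 2: "average"
Comparing from start:
  Pos 0: 'a' == 'a'
  Pos 1: 'u' != 'v' (stop)
LCP = "a" (length 1)


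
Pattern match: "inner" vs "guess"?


Pattern of "inner": [0, 1, 1, 2, 3]
Pattern of "guess": [0, 1, 2, 3, 3]
Patterns do not match
Same pattern = No


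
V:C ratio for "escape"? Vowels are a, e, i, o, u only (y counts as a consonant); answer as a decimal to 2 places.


Word: "escape"
Vowels (a,e,i,o,u): 3
Consonants: 3
Ratio = 3/3
= 1.00


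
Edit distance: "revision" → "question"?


Word 1: "revision" (length 8)
Word 2: "question" (length 8)
One optimal edit sequence (insert/delete/substitute each cost 1):
  1. substitute 'r' -> 'q'  (+1)
  2. substitute 'e' -> 'u'  (+1)
  3. substitute 'v' -> 'e'  (+1)
  4. substitute 'i' -> 's'  (+1)
  5. substitute 's' -> 't'  (+1)
  6. keep 'i'
  7. keep 'o'
  8. keep 'n'
Total edit operations: 5
Edit distance = 5


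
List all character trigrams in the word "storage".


Word: "storage" (length 7)
Number of trigrams = 7 - 3 + 1 = 5
  Position 0: "sto"
  Position 1: "tor"
  Position 2: "ora"
  Position 3: "rag"
  Position 4: "age"
Trigrams = "sto", "tor", "ora", "rag", "age"


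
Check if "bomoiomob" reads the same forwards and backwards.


Word: "bomoiomob"
Reversed: "bomoiomob"
Forward == Backward? bomoiomob == bomoiomob
Palindrome = Yes


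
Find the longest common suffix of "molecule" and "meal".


Word 1: "molecule"
Word 2: "meal"
Comparing from end:
  Pos -1: 'e' != 'l' (stop)
LCS = "" (length 0)


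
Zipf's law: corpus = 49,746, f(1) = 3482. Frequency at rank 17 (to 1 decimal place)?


Zipf's law: f(r) = f(1) / r
f(1) = 3482
f(17) = 3482 / 17
= 204.8 occurrences


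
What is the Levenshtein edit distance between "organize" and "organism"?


Word 1: "organize" (length 8)
Word 2: "organism" (length 8)
One optimal edit sequence (insert/delete/substitute each cost 1):
  1. keep 'o'
  2. keep 'r'
  3. keep 'g'
  4. keep 'a'
  5. keep 'n'
  6. keep 'i'
  7. substitute 'z' -> 's'  (+1)
  8. substitute 'e' -> 'm'  (+1)
Total edit operations: 2
Edit distance = 2


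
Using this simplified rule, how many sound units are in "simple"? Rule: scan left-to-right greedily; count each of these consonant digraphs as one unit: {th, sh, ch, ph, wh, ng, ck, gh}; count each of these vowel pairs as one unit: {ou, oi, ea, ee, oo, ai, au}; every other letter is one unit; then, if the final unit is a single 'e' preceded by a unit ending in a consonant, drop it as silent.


Word: "simple" (6 letters)
Left-to-right scan:
  1. 's' (letter)
  2. 'i' (letter)
  3. 'm' (letter)
  4. 'p' (letter)
  5. 'l' (letter)
  6. 'e' (letter)
Units from scan: 6
Final unit is 'e' after a consonant -> drop as silent (-1)
Sound units = 5 units


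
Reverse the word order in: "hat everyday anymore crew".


Original: "hat everyday anymore crew"
Words (1..n): hat | everyday | anymore | crew
Reversed (n..1): crew | anymore | everyday | hat
Result = "crew anymore everyday hat"


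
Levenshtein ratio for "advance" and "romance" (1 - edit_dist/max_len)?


Word 1: "advance" (length 7)
Word 2: "romance" (length 7)
One optimal edit sequence:
  1. substitute 'a' -> 'r'  (+1)
  2. substitute 'd' -> 'o'  (+1)
  3. substitute 'v' -> 'm'  (+1)
  4. keep 'a'
  5. keep 'n'
  6. keep 'c'
  7. keep 'e'
Edit distance = 3
Max length = max(7, 7) = 7
Similarity = 1 - 3/7
= 0.5714


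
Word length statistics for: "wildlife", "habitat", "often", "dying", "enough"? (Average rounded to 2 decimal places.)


Lengths: "wildlife"=8, "habitat"=7, "often"=5, "dying"=5, "enough"=6
Sum = 31, Count = 5
Average = 31/5 = 6.20
= avg=6.20, min=5, max=8


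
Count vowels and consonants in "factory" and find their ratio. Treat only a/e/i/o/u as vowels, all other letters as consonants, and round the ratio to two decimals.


Word: "factory"
Vowels (a,e,i,o,u): 2
Consonants: 5
Ratio = 2/5
= 0.40


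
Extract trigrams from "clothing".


Word: "clothing" (length 8)
Number of trigrams = 8 - 3 + 1 = 6
  Position 0: "clo"
  Position 1: "lot"
  Position 2: "oth"
  Position 3: "thi"
  Position 4: "hin"
  Position 5: "ing"
Trigrams = "clo", "lot", "oth", "thi", "hin", "ing"


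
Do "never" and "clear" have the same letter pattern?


Pattern of "never": [0, 1, 2, 1, 3]
Pattern of "clear": [0, 1, 2, 3, 4]
Patterns do not match
Same pattern = No


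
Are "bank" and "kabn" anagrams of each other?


Word 1: "bank" → sorted: abkn
Word 2: "kabn" → sorted: abkn
Same letters? abkn == abkn
Anagram = Yes


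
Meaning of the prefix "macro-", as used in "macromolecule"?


Prefix: macro-
As in: macromolecule -> macro- + molecule
Meaning = large


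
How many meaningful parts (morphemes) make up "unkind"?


Word: "unkind"
Morphemes: un- | kind
Each morpheme carries meaning
= 2 morphemes


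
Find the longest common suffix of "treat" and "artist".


Word 1: "treat"
Word 2: "artist"
Comparing from end:
  Pos -1: 't' == 't'
  Pos -2: 'a' != 's' (stop)
LCS = "t" (length 1)


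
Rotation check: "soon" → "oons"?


Word: "soon", Candidate: "oons"
Method: check if candidate is substring of word+word
"soonsoon" contains "oons"? Yes
Is rotation = Yes


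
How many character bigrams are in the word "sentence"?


Word: "sentence" (length 8)
Number of 2-grams = length - 2 + 1 = 8 - 2 + 1
= 7


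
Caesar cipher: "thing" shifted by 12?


Word: "thing"
Shift: 12
Each letter → (letter + shift) mod 26:
  't' (19) + 12 = 5 → 'f'
  'h' (7) + 12 = 19 → 't'
  'i' (8) + 12 = 20 → 'u'
  'n' (13) + 12 = 25 → 'z'
  'g' (6) + 12 = 18 → 's'
Result = "ftuzs"


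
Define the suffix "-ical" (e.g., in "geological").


Suffix: -ical
Example: geological = geology + -ical, with a spelling change
Meaning = relating to


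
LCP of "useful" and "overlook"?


Word 1: "useful"
Word 2: "overlook"
Comparing from start:
  Pos 0: 'u' != 'o' (stop)
LCP = "" (length 0)


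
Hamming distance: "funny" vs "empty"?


Comparing character by character (same length = 5):
  Pos 0: 'f' vs 'e' !=
  Pos 1: 'u' vs 'm' !=
  Pos 2: 'n' vs 'p' !=
  Pos 3: 'n' vs 't' !=
  Pos 4: 'y' vs 'y' =
Hamming distance = 4


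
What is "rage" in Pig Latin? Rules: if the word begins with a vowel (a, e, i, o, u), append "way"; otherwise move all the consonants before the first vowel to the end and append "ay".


Word: "rage"
Starts with consonant(s) → move to end, add 'ay'
Consonant cluster: "r"
Pig Latin = "ageray"


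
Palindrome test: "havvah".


Word: "havvah"
Reversed: "havvah"
Forward == Backward? havvah == havvah
Palindrome = Yes


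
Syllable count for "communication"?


Word: "communication"
Syllable breakdown: com-mu-ni-ca-tion
Counting: 5 parts
= 5 syllables


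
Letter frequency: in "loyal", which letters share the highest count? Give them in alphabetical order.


Word: "loyal"
Letter counts:
  'a': 1
  'l': 2
  'o': 1
  'y': 1
Maximum count = 2
Most frequent = 'l' (2 times each)


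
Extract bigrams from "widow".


Word: "widow" (length 5)
Number of bigrams = 5 - 2 + 1 = 4
  Position 0: "wi"
  Position 1: "id"
  Position 2: "do"
  Position 3: "ow"
Bigrams = "wi", "id", "do", "ow"


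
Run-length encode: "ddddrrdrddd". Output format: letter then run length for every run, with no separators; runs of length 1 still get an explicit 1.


String: "ddddrrdrddd"
Scanning for consecutive runs:
  'd' x 4
  'r' x 2
  'd' x 1
  'r' x 1
  'd' x 3
RLE = "d4r2d1r1d3"


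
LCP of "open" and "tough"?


Word 1: "open"
Word 2: "tough"
Comparing from start:
  Pos 0: 'o' != 't' (stop)
LCP = "" (length 0)


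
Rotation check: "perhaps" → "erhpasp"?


Word: "perhaps", Candidate: "erhpasp"
Method: check if candidate is substring of word+word
"perhapsperhaps" contains "erhpasp"? No
Is rotation = No


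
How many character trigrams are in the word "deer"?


Word: "deer" (length 4)
Number of 3-grams = length - 3 + 1 = 4 - 3 + 1
= 2


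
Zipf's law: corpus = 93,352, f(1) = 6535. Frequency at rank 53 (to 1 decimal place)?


Zipf's law: f(r) = f(1) / r
f(1) = 6535
f(53) = 6535 / 53
= 123.3 occurrences


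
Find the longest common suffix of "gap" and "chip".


Word 1: "gap"
Word 2: "chip"
Comparing from end:
  Pos -1: 'p' == 'p'
  Pos -2: 'a' != 'i' (stop)
LCS = "p" (length 1)


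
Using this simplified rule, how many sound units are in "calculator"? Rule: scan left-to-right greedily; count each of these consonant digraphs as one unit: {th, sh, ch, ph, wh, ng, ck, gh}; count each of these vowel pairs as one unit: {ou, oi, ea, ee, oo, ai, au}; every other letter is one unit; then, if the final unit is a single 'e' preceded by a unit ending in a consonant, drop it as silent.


Word: "calculator" (10 letters)
Left-to-right scan:
  [1] 'c' (letter)
  [2] 'a' (letter)
  [3] 'l' (letter)
  [4] 'c' (letter)
  [5] 'u' (letter)
  [6] 'l' (letter)
  [7] 'a' (letter)
  [8] 't' (letter)
  [9] 'o' (letter)
  [10] 'r' (letter)
Units from scan: 10
Sound units = 10 units


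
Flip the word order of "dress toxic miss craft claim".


Original: "dress toxic miss craft claim"
Words (1..n): dress | toxic | miss | craft | claim
Reversed (n..1): claim | craft | miss | toxic | dress
Result = "claim craft miss toxic dress"


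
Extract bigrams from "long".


Word: "long" (length 4)
Number of bigrams = 4 - 2 + 1 = 3
  Position 0: "lo"
  Position 1: "on"
  Position 2: "ng"
Bigrams = "lo", "on", "ng"


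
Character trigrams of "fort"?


Word: "fort" (length 4)
Number of trigrams = 4 - 3 + 1 = 2
  Position 0: "for"
  Position 1: "ort"
Trigrams = "for", "ort"


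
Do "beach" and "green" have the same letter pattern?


Pattern of "beach": [0, 1, 2, 3, 4]
Pattern of "green": [0, 1, 2, 2, 3]
Patterns do not match
Same pattern = No


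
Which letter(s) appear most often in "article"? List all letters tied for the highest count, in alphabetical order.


Word: "article"
Letter counts:
  'a': 1
  'c': 1
  'e': 1
  'i': 1
  'l': 1
  'r': 1
  't': 1
Maximum count = 1
Most frequent = 'a', 'c', 'e', 'i', 'l', 'r', 't' (1 time each)


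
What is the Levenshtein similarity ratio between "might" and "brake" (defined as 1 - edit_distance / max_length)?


Word 1: "might" (length 5)
Word 2: "brake" (length 5)
One optimal edit sequence:
  1. substitute 'm' -> 'b'  (+1)
  2. substitute 'i' -> 'r'  (+1)
  3. substitute 'g' -> 'a'  (+1)
  4. substitute 'h' -> 'k'  (+1)
  5. substitute 't' -> 'e'  (+1)
Edit distance = 5
Max length = max(5, 5) = 5
Similarity = 1 - 5/5
= 0.0000


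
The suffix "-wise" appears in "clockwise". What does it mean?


Suffix: -wise
As in: clockwise -> clock + -wise
Meaning = in the manner of


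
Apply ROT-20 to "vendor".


Word: "vendor"
Shift: 20
Each letter → (letter + shift) mod 26:
  'v' (21) + 20 = 15 → 'p'
  'e' (4) + 20 = 24 → 'y'
  'n' (13) + 20 = 7 → 'h'
  'd' (3) + 20 = 23 → 'x'
  'o' (14) + 20 = 8 → 'i'
  'r' (17) + 20 = 11 → 'l'
Result = "pyhxil"


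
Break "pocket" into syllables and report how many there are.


Word: "pocket"
Syllable breakdown: pock-et
Counting: 2 parts
= 2 syllables


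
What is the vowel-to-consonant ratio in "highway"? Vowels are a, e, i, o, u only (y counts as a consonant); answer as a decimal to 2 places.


Word: "highway"
Vowels (a,e,i,o,u): 2
Consonants: 5
Ratio = 2/5
= 0.40


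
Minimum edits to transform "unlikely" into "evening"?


Word 1: "unlikely" (length 8)
Word 2: "evening" (length 7)
One optimal edit sequence (insert/delete/substitute each cost 1):
  1. delete 'u'  (+1)
  2. substitute 'n' -> 'e'  (+1)
  3. substitute 'l' -> 'v'  (+1)
  4. substitute 'i' -> 'e'  (+1)
  5. substitute 'k' -> 'n'  (+1)
  6. substitute 'e' -> 'i'  (+1)
  7. substitute 'l' -> 'n'  (+1)
  8. substitute 'y' -> 'g'  (+1)
Total edit operations: 8
Edit distance = 8


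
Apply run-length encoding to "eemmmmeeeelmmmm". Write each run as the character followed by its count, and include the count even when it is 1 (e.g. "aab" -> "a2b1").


String: "eemmmmeeeelmmmm"
Scanning for consecutive runs:
  'e' x 2
  'm' x 4
  'e' x 4
  'l' x 1
  'm' x 4
RLE = "e2m4e4l1m4"


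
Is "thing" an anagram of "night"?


Word 1: "night" → sorted: ghint
Word 2: "thing" → sorted: ghint
Same letters? ghint == ghint
Anagram = Yes


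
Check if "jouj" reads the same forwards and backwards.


Word: "jouj"
Reversed: "juoj"
Forward == Backward? jouj != juoj
Palindrome = No


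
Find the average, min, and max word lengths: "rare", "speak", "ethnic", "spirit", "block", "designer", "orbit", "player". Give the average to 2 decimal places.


Lengths: "rare"=4, "speak"=5, "ethnic"=6, "spirit"=6, "block"=5, "designer"=8, "orbit"=5, "player"=6
Sum = 45, Count = 8
Average = 45/8 = 5.63
= avg=5.63, min=4, max=8


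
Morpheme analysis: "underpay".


Word: "underpay"
Morphemes: under- | pay
Each morpheme carries meaning
= 2 morphemes


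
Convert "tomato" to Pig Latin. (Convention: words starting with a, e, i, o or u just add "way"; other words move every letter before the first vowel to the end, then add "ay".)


Word: "tomato"
Starts with consonant(s) → move to end, add 'ay'
Consonant cluster: "t"
Pig Latin = "omatotay"


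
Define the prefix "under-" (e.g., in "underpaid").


Prefix: under-
As in: underpaid -> under- + paid
Meaning = insufficient


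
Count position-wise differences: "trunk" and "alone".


Comparing character by character (same length = 5):
  Pos 0: 't' vs 'a' !=
  Pos 1: 'r' vs 'l' !=
  Pos 2: 'u' vs 'o' !=
  Pos 3: 'n' vs 'n' =
  Pos 4: 'k' vs 'e' !=
Hamming distance = 4


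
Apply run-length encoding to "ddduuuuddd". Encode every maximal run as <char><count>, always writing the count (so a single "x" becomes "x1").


String: "ddduuuuddd"
Scanning for consecutive runs:
  'd' x 3
  'u' x 4
  'd' x 3
RLE = "d3u4d3"


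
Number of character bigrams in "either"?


Word: "either" (length 6)
Number of 2-grams = length - 2 + 1 = 6 - 2 + 1
= 5


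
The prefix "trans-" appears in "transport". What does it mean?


Prefix: trans-
Example: transport (trans- + port)
Meaning = across


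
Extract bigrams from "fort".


Word: "fort" (length 4)
Number of bigrams = 4 - 2 + 1 = 3
  Position 0: "fo"
  Position 1: "or"
  Position 2: "rt"
Bigrams = "fo", "or", "rt"


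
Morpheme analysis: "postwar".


Word: "postwar"
Morphemes: post- / war
Each morpheme carries meaning
= 2 morphemes


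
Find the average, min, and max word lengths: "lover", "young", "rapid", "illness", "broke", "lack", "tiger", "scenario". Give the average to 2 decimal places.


Lengths: "lover"=5, "young"=5, "rapid"=5, "illness"=7, "broke"=5, "lack"=4, "tiger"=5, "scenario"=8
Sum = 44, Count = 8
Average = 44/8 = 5.50
= avg=5.50, min=4, max=8


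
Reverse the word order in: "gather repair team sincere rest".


Original: "gather repair team sincere rest"
Words (1..n): gather | repair | team | sincere | rest
Reversed (n..1): rest | sincere | team | repair | gather
Result = "rest sincere team repair gather"


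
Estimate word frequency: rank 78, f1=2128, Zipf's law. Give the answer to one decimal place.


Zipf's law: f(r) = f(1) / r
f(1) = 2128
f(78) = 2128 / 78
= 27.3 occurrences


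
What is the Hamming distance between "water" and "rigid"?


Comparing character by character (same length = 5):
  Pos 0: 'w' vs 'r' !=
  Pos 1: 'a' vs 'i' !=
  Pos 2: 't' vs 'g' !=
  Pos 3: 'e' vs 'i' !=
  Pos 4: 'r' vs 'd' !=
Hamming distance = 5


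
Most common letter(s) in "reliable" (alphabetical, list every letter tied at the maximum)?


Word: "reliable"
Letter counts:
  'a': 1
  'b': 1
  'e': 2
  'i': 1
  'l': 2
  'r': 1
Maximum count = 2
Most frequent = 'e', 'l' (2 times each)


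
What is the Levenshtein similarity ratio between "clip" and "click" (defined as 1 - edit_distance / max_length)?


Word 1: "clip" (length 4)
Word 2: "click" (length 5)
One optimal edit sequence:
  1. keep 'c'
  2. keep 'l'
  3. keep 'i'
  4. insert 'c'  (+1)
  5. substitute 'p' -> 'k'  (+1)
Edit distance = 2
Max length = max(4, 5) = 5
Similarity = 1 - 2/5
= 0.6000


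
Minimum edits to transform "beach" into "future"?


Word 1: "beach" (length 5)
Word 2: "future" (length 6)
One optimal edit sequence (insert/delete/substitute each cost 1):
  1. insert 'f'  (+1)
  2. substitute 'b' -> 'u'  (+1)
  3. substitute 'e' -> 't'  (+1)
  4. substitute 'a' -> 'u'  (+1)
  5. substitute 'c' -> 'r'  (+1)
  6. substitute 'h' -> 'e'  (+1)
Total edit operations: 6
Edit distance = 6


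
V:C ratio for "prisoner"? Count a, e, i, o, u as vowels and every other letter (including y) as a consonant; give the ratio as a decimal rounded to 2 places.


Word: "prisoner"
Vowels (a,e,i,o,u): 3
Consonants: 5
Ratio = 3/5
= 0.60


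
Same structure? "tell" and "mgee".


Pattern of "tell": [0, 1, 2, 2]
Pattern of "mgee": [0, 1, 2, 2]
Patterns match
Same pattern = Yes


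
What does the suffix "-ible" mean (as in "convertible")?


Suffix: -ible
Example: convertible (convert + -ible)
Meaning = capable of


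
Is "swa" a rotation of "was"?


Word: "was", Candidate: "swa"
Method: check if candidate is substring of word+word
"waswas" contains "swa"? Yes
Is rotation = Yes


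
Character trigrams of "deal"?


Word: "deal" (length 4)
Number of trigrams = 4 - 3 + 1 = 2
  Position 0: "dea"
  Position 1: "eal"
Trigrams = "dea", "eal"


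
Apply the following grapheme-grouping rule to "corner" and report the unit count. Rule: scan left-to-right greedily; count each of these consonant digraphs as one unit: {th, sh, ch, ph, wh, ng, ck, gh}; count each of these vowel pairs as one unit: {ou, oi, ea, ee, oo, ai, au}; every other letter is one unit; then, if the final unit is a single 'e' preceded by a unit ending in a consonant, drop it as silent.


Word: "corner" (6 letters)
Left-to-right scan:
  (1) 'c' (letter)
  (2) 'o' (letter)
  (3) 'r' (letter)
  (4) 'n' (letter)
  (5) 'e' (letter)
  (6) 'r' (letter)
Units from scan: 6
Sound units = 6 units


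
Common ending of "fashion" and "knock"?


Word 1: "fashion"
Word 2: "knock"
Comparing from end:
  Pos -1: 'n' != 'k' (stop)
LCS = "" (length 0)


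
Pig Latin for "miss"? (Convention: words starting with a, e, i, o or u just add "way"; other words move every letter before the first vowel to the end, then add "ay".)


Word: "miss"
Starts with consonant(s) → move to end, add 'ay'
Consonant cluster: "m"
Pig Latin = "issmay"


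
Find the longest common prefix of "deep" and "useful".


Word 1: "deep"
Word 2: "useful"
Comparing from start:
  Pos 0: 'd' != 'u' (stop)
LCP = "" (length 0)


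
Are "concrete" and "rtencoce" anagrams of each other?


Word 1: "concrete" → sorted: cceenort
Word 2: "rtencoce" → sorted: cceenort
Same letters? cceenort == cceenort
Anagram = Yes


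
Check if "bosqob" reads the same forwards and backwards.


Word: "bosqob"
Reversed: "boqsob"
Forward == Backward? bosqob != boqsob
Palindrome = No


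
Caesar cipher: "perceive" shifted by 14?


Word: "perceive"
Shift: 14
Each letter → (letter + shift) mod 26:
  'p' (15) + 14 = 3 → 'd'
  'e' (4) + 14 = 18 → 's'
  'r' (17) + 14 = 5 → 'f'
  'c' (2) + 14 = 16 → 'q'
  'e' (4) + 14 = 18 → 's'
  'i' (8) + 14 = 22 → 'w'
  'v' (21) + 14 = 9 → 'j'
  'e' (4) + 14 = 18 → 's'
Result = "dsfqswjs"


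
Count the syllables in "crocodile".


Word: "crocodile"
Syllable breakdown: croc | o | dile
Counting: 3 parts
= 3 syllables


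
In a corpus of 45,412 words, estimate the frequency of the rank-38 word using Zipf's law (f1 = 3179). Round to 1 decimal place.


Zipf's law: f(r) = f(1) / r
f(1) = 3179
f(38) = 3179 / 38
= 83.7 occurrences


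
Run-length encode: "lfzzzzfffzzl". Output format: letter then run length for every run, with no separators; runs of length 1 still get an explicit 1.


String: "lfzzzzfffzzl"
Scanning for consecutive runs:
  'l' x 1
  'f' x 1
  'z' x 4
  'f' x 3
  'z' x 2
  'l' x 1
RLE = "l1f1z4f3z2l1"


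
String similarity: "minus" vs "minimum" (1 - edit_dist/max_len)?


Word 1: "minus" (length 5)
Word 2: "minimum" (length 7)
One optimal edit sequence:
  1. keep 'm'
  2. keep 'i'
  3. keep 'n'
  4. insert 'i'  (+1)
  5. insert 'm'  (+1)
  6. keep 'u'
  7. substitute 's' -> 'm'  (+1)
Edit distance = 3
Max length = max(5, 7) = 7
Similarity = 1 - 3/7
= 0.5714


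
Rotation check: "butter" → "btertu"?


Word: "butter", Candidate: "btertu"
Method: check if candidate is substring of word+word
"butterbutter" contains "btertu"? No
Is rotation = No


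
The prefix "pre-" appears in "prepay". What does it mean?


Prefix: pre-
Example: prepay (pre- + pay)
Meaning = before


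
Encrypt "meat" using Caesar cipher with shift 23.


Word: "meat"
Shift: 23
Each letter → (letter + shift) mod 26:
  'm' (12) + 23 = 9 → 'j'
  'e' (4) + 23 = 1 → 'b'
  'a' (0) + 23 = 23 → 'x'
  't' (19) + 23 = 16 → 'q'
Result = "jbxq"


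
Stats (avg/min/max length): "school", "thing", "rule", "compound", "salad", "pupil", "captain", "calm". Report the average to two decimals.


Lengths: "school"=6, "thing"=5, "rule"=4, "compound"=8, "salad"=5, "pupil"=5, "captain"=7, "calm"=4
Sum = 44, Count = 8
Average = 44/8 = 5.50
= avg=5.50, min=4, max=8


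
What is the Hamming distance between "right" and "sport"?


Comparing character by character (same length = 5):
  Pos 0: 'r' vs 's' !=
  Pos 1: 'i' vs 'p' !=
  Pos 2: 'g' vs 'o' !=
  Pos 3: 'h' vs 'r' !=
  Pos 4: 't' vs 't' =
Hamming distance = 4


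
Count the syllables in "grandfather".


Word: "grandfather"
Syllable breakdown: grand / fa / ther
Counting: 3 parts
= 3 syllables


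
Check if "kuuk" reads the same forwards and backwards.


Word: "kuuk"
Reversed: "kuuk"
Forward == Backward? kuuk == kuuk
Palindrome = Yes


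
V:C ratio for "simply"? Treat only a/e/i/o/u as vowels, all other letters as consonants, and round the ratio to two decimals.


Word: "simply"
Vowels (a,e,i,o,u): 1
Consonants: 5
Ratio = 1/5
= 0.20


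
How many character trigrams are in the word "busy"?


Word: "busy" (length 4)
Number of 3-grams = length - 3 + 1 = 4 - 3 + 1
= 2


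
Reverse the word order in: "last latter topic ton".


Original: "last latter topic ton"
Words (1..n): last | latter | topic | ton
Reversed (n..1): ton | topic | latter | last
Result = "ton topic latter last"


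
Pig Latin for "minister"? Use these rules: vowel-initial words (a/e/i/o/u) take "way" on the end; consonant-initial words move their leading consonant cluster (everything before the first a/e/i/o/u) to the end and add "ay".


Word: "minister"
Starts with consonant(s) → move to end, add 'ay'
Consonant cluster: "m"
Pig Latin = "inistermay"


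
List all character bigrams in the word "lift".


Word: "lift" (length 4)
Number of bigrams = 4 - 2 + 1 = 3
  Position 0: "li"
  Position 1: "if"
  Position 2: "ft"
Bigrams = "li", "if", "ft"


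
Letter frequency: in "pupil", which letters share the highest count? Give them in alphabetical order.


Word: "pupil"
Letter counts:
  'i': 1
  'l': 1
  'p': 2
  'u': 1
Maximum count = 2
Most frequent = 'p' (2 times each)


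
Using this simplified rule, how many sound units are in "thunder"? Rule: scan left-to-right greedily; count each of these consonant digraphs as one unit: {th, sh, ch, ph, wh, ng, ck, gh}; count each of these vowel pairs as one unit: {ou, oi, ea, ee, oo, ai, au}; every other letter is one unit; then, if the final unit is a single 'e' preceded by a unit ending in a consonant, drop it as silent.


Word: "thunder" (7 letters)
Left-to-right scan:
  [1] 'th' (digraph)
  [2] 'u' (letter)
  [3] 'n' (letter)
  [4] 'd' (letter)
  [5] 'e' (letter)
  [6] 'r' (letter)
Units from scan: 6
Sound units = 6 units


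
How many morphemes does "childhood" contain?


Word: "childhood"
Morphemes: child / -hood
Each morpheme carries meaning
= 2 morphemes


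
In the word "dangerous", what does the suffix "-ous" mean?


Suffix: -ous
Example: dangerous (danger + -ous)
Meaning = having quality of


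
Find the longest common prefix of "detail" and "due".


Word 1: "detail"
Word 2: "due"
Comparing from start:
  Pos 0: 'd' == 'd'
  Pos 1: 'e' != 'u' (stop)
LCP = "d" (length 1)


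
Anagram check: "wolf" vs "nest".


Word 1: "wolf" → sorted: flow
Word 2: "nest" → sorted: enst
Same letters? flow != enst
Anagram = No


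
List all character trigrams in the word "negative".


Word: "negative" (length 8)
Number of trigrams = 8 - 3 + 1 = 6
  Position 0: "neg"
  Position 1: "ega"
  Position 2: "gat"
  Position 3: "ati"
  Position 4: "tiv"
  Position 5: "ive"
Trigrams = "neg", "ega", "gat", "ati", "tiv", "ive"


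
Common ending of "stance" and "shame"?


Word 1: "stance"
Word 2: "shame"
Comparing from end:
  Pos -1: 'e' == 'e'
  Pos -2: 'c' != 'm' (stop)
LCS = "e" (length 1)


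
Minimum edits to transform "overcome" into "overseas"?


Word 1: "overcome" (length 8)
Word 2: "overseas" (length 8)
One optimal edit sequence (insert/delete/substitute each cost 1):
  1. keep 'o'
  2. keep 'v'
  3. keep 'e'
  4. keep 'r'
  5. substitute 'c' -> 's'  (+1)
  6. substitute 'o' -> 'e'  (+1)
  7. substitute 'm' -> 'a'  (+1)
  8. substitute 'e' -> 's'  (+1)
Total edit operations: 4
Edit distance = 4


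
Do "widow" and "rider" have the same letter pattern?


Pattern of "widow": [0, 1, 2, 3, 0]
Pattern of "rider": [0, 1, 2, 3, 0]
Patterns match
Same pattern = Yes


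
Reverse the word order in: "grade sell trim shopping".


Original: "grade sell trim shopping"
Words (1..n): grade | sell | trim | shopping
Reversed (n..1): shopping | trim | sell | grade
Result = "shopping trim sell grade"


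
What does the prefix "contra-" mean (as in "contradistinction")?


Prefix: contra-
Example: contradistinction = contra- + distinction
Meaning = against


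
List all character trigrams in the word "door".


Word: "door" (length 4)
Number of trigrams = 4 - 3 + 1 = 2
  Position 0: "doo"
  Position 1: "oor"
Trigrams = "doo", "oor"


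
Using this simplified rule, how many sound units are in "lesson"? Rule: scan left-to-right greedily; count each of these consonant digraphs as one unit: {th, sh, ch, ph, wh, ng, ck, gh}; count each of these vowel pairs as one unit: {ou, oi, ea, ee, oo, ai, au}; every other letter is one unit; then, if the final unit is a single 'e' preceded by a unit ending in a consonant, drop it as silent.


Word: "lesson" (6 letters)
Left-to-right scan:
  (1) 'l' (letter)
  (2) 'e' (letter)
  (3) 's' (letter)
  (4) 's' (letter)
  (5) 'o' (letter)
  (6) 'n' (letter)
Units from scan: 6
Sound units = 6 units


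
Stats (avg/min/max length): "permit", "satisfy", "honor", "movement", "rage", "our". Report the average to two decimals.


Lengths: "permit"=6, "satisfy"=7, "honor"=5, "movement"=8, "rage"=4, "our"=3
Sum = 33, Count = 6
Average = 33/6 = 5.50
= avg=5.50, min=3, max=8


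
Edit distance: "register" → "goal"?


Word 1: "register" (length 8)
Word 2: "goal" (length 4)
One optimal edit sequence (insert/delete/substitute each cost 1):
  1. delete 'r'  (+1)
  2. delete 'e'  (+1)
  3. keep 'g'
  4. delete 'i'  (+1)
  5. delete 's'  (+1)
  6. substitute 't' -> 'o'  (+1)
  7. substitute 'e' -> 'a'  (+1)
  8. substitute 'r' -> 'l'  (+1)
Total edit operations: 7
Edit distance = 7


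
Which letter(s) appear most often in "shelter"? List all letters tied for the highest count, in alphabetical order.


Word: "shelter"
Letter counts:
  'e': 2
  'h': 1
  'l': 1
  'r': 1
  's': 1
  't': 1
Maximum count = 2
Most frequent = 'e' (2 times each)


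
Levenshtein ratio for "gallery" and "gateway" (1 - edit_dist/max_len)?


Word 1: "gallery" (length 7)
Word 2: "gateway" (length 7)
One optimal edit sequence:
  1. keep 'g'
  2. keep 'a'
  3. substitute 'l' -> 't'  (+1)
  4. substitute 'l' -> 'e'  (+1)
  5. substitute 'e' -> 'w'  (+1)
  6. substitute 'r' -> 'a'  (+1)
  7. keep 'y'
Edit distance = 4
Max length = max(7, 7) = 7
Similarity = 1 - 4/7
= 0.4286


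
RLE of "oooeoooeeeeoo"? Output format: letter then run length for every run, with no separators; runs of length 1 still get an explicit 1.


String: "oooeoooeeeeoo"
Scanning for consecutive runs:
  'o' x 3
  'e' x 1
  'o' x 3
  'e' x 4
  'o' x 2
RLE = "o3e1o3e4o2"


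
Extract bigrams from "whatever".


Word: "whatever" (length 8)
Number of bigrams = 8 - 2 + 1 = 7
  Position 0: "wh"
  Position 1: "ha"
  Position 2: "at"
  Position 3: "te"
  Position 4: "ev"
  Position 5: "ve"
  Position 6: "er"
Bigrams = "wh", "ha", "at", "te", "ev", "ve", "er"


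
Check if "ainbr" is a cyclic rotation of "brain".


Word: "brain", Candidate: "ainbr"
Method: check if candidate is substring of word+word
"brainbrain" contains "ainbr"? Yes
Is rotation = Yes


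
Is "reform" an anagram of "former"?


Word 1: "former" → sorted: efmorr
Word 2: "reform" → sorted: efmorr
Same letters? efmorr == efmorr
Anagram = Yes


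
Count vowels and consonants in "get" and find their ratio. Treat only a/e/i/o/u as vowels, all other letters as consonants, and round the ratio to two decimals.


Word: "get"
Vowels (a,e,i,o,u): 1
Consonants: 2
Ratio = 1/2
= 0.50


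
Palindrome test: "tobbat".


Word: "tobbat"
Reversed: "tabbot"
Forward == Backward? tobbat != tabbot
Palindrome = No


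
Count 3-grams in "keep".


Word: "keep" (length 4)
Number of 3-grams = length - 3 + 1 = 4 - 3 + 1
= 2


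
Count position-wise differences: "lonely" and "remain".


Comparing character by character (same length = 6):
  Pos 0: 'l' vs 'r' !=
  Pos 1: 'o' vs 'e' !=
  Pos 2: 'n' vs 'm' !=
  Pos 3: 'e' vs 'a' !=
  Pos 4: 'l' vs 'i' !=
  Pos 5: 'y' vs 'n' !=
Hamming distance = 6


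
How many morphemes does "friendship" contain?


Word: "friendship"
Morphemes: friend + -ship
Each morpheme carries meaning
= 2 morphemes


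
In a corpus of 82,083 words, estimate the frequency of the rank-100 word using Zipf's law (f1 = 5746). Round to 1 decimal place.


Zipf's law: f(r) = f(1) / r
f(1) = 5746
f(100) = 5746 / 100
= 57.5 occurrences


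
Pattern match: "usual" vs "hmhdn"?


Pattern of "usual": [0, 1, 0, 2, 3]
Pattern of "hmhdn": [0, 1, 0, 2, 3]
Patterns match
Same pattern = Yes


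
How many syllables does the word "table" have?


Word: "table"
Syllable breakdown: ta-ble
Counting: 2 parts
= 2 syllables


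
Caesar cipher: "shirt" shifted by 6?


Word: "shirt"
Shift: 6
Each letter → (letter + shift) mod 26:
  's' (18) + 6 = 24 → 'y'
  'h' (7) + 6 = 13 → 'n'
  'i' (8) + 6 = 14 → 'o'
  'r' (17) + 6 = 23 → 'x'
  't' (19) + 6 = 25 → 'z'
Result = "ynoxz"


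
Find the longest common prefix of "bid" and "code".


Word 1: "bid"
Word 2: "code"
Comparing from start:
  Pos 0: 'b' != 'c' (stop)
LCP = "" (length 0)


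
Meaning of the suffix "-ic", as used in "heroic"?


Suffix: -ic
As in: heroic -> hero + -ic
Meaning = relating to


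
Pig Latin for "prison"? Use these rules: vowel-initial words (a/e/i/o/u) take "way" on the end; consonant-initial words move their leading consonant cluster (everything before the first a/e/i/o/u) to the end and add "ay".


Word: "prison"
Starts with consonant(s) → move to end, add 'ay'
Consonant cluster: "pr"
Pig Latin = "isonpray"


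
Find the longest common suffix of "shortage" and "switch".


Word 1: "shortage"
Word 2: "switch"
Comparing from end:
  Pos -1: 'e' != 'h' (stop)
LCS = "" (length 0)


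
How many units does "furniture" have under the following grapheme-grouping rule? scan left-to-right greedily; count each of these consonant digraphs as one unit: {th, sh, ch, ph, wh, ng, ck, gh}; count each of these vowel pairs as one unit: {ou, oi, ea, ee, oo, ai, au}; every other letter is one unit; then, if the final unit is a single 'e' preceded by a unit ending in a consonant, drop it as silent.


Word: "furniture" (9 letters)
Left-to-right scan:
  (1) 'f' (letter)
  (2) 'u' (letter)
  (3) 'r' (letter)
  (4) 'n' (letter)
  (5) 'i' (letter)
  (6) 't' (letter)
  (7) 'u' (letter)
  (8) 'r' (letter)
  (9) 'e' (letter)
Units from scan: 9
Final unit is 'e' after a consonant -> drop as silent (-1)
Sound units = 8 units


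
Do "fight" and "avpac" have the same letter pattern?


Pattern of "fight": [0, 1, 2, 3, 4]
Pattern of "avpac": [0, 1, 2, 0, 3]
Patterns do not match
Same pattern = No


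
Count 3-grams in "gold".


Word: "gold" (length 4)
Number of 3-grams = length - 3 + 1 = 4 - 3 + 1
= 2
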